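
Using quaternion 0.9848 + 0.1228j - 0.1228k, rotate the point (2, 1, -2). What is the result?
(1.637, 0.546, -2.454)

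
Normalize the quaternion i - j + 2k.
0.4082i - 0.4082j + 0.8165k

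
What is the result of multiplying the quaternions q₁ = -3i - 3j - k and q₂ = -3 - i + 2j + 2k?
5 + 5i + 16j - 6k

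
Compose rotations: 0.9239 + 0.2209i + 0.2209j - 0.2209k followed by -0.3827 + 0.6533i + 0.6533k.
-0.3536 + 0.3747i + 0.2041j + 0.8324k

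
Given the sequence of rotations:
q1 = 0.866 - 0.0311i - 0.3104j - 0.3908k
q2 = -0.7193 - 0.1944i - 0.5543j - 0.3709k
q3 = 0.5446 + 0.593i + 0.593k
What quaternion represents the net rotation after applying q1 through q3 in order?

q2 · q1 = -0.946 - 0.0445i - 0.3212j + 0.003k
q3 · q2 · q1 = -0.4906 - 0.3947i - 0.2031j - 0.7498k
-0.4906 - 0.3947i - 0.2031j - 0.7498k


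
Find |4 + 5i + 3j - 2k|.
√54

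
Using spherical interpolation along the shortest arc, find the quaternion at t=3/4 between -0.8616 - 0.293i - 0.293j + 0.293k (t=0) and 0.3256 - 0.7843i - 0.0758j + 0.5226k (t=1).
-0.017 - 0.8032i - 0.172j + 0.5701k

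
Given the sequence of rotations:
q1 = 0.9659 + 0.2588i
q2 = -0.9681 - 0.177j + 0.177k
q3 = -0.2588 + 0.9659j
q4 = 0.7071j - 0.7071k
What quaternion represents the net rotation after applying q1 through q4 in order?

q2 · q1 = -0.9351 - 0.2505i - 0.1252j + 0.2168k
q3 · q2 · q1 = 0.3629 + 0.2742i - 0.8708j + 0.1859k
q4 · q3 · q2 · q1 = 0.7472 - 0.4843i + 0.0627j - 0.4505k
0.7472 - 0.4843i + 0.0627j - 0.4505k


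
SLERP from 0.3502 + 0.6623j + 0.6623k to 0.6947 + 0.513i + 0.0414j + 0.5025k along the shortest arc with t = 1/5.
0.4555 + 0.1181i + 0.5686j + 0.6747k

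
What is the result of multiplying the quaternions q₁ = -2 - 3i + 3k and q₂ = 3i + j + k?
6 - 9i + 10j - 5k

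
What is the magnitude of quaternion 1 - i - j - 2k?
√7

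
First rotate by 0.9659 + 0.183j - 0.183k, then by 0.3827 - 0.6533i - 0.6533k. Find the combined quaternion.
0.2501 - 0.5115i - 0.0495j - 0.8206k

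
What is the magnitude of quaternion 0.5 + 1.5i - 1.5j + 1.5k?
√7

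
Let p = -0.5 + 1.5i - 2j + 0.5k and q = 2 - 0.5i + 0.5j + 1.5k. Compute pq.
-6.75j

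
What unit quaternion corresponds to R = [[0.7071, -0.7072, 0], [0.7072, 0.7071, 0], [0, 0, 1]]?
0.9239 + 0.3827k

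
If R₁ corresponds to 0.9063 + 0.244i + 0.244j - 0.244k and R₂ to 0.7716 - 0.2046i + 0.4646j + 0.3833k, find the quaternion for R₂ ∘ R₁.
0.7294 - 0.204i + 0.6529j - 0.0042k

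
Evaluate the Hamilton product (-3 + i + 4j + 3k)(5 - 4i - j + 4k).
-19 + 36i + 7j + 18k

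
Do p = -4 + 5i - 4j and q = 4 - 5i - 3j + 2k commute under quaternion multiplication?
No: pq = -3 + 32i - 14j - 43k ≠ -3 + 48i + 6j + 27k = qp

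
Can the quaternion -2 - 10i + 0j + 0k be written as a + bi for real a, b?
Yes. The quaternion -2 - 10i has j- and k-coefficients y = z = 0, so it lies in the complex subalgebra spanned by 1 and i.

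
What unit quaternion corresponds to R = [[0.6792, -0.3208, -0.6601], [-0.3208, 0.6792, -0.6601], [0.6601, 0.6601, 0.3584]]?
0.8241 + 0.4005i - 0.4005j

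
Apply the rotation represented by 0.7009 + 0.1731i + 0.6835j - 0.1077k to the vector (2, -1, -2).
(-2.144, 0.034, -2.098)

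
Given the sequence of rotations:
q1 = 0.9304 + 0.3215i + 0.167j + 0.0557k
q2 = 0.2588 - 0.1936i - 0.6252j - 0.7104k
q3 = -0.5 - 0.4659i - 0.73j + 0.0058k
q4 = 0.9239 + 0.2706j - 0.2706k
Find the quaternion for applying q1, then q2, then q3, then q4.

q2 · q1 = 0.447 - 0.0131i - 0.7561j - 0.4779k
q3 · q2 · q1 = -0.7788 + 0.1515i - 0.171j + 0.5842k
q4 · q3 · q2 · q1 = -0.5152 + 0.2518i - 0.4097j + 0.7095k
-0.5152 + 0.2518i - 0.4097j + 0.7095k


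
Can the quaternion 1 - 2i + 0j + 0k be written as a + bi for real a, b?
Yes. The quaternion 1 - 2i has j- and k-coefficients y = z = 0, so it lies in the complex subalgebra spanned by 1 and i.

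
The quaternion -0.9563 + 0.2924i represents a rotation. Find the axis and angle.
axis = (1, 0, 0), θ = 326°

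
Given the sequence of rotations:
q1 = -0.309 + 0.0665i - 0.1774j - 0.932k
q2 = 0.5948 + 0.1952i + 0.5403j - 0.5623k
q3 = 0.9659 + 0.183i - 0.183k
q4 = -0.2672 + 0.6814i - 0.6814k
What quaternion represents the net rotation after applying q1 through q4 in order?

q2 · q1 = -0.625 - 0.6241i - 0.1279j - 0.4512k
q3 · q2 · q1 = -0.572 - 0.7406i + 0.0732j - 0.3448k
q4 · q3 · q2 · q1 = 0.4225 - 0.142i + 0.72j + 0.5318k
0.4225 - 0.142i + 0.72j + 0.5318k


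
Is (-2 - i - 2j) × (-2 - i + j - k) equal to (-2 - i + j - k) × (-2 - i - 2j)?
No: pq = 5 + 6i + j - k ≠ 5 + 2i + 3j + 5k = qp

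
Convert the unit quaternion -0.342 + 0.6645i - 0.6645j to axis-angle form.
axis = (√2/2, -√2/2, 0), θ = 220°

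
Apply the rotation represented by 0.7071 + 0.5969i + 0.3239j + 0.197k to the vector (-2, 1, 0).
(-1.317, -1.121, 1.418)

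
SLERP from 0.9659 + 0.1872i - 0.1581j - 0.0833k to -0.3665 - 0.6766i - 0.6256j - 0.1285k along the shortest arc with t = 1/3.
0.8942 + 0.4254i + 0.139j - 0.0105k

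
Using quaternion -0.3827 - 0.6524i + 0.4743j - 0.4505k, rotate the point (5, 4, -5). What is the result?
(-4.258, 2.235, 6.548)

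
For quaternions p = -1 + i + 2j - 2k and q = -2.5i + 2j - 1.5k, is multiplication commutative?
No: pq = -4.5 + 3.5i + 4.5j + 8.5k ≠ -4.5 + 1.5i - 8.5j - 5.5k = qp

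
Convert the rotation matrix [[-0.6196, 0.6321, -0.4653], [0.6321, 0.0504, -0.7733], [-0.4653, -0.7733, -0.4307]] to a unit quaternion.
0.4361i + 0.7247j - 0.5335k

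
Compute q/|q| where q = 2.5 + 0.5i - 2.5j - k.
0.6742 + 0.1348i - 0.6742j - 0.2697k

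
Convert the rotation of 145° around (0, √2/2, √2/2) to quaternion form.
0.3007 + 0.6744j + 0.6744k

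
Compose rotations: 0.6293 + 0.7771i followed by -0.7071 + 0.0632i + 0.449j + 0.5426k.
-0.4941 - 0.5097i + 0.7042j - 0.0075k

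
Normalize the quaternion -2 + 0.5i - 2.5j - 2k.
-0.5252 + 0.1313i - 0.6565j - 0.5252k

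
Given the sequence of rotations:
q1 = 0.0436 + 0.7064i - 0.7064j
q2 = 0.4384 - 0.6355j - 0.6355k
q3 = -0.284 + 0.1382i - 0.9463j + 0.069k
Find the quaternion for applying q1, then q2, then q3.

q2 · q1 = -0.4298 - 0.1392i - 0.7863j + 0.4212k
q3 · q2 · q1 = -0.6318 - 0.3642i + 0.5622j - 0.3897k
-0.6318 - 0.3642i + 0.5622j - 0.3897k


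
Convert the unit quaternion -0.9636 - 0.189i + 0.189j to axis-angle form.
axis = (-√2/2, √2/2, 0), θ = 329°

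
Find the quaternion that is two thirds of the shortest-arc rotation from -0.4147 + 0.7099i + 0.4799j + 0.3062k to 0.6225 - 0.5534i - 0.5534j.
-0.5634 + 0.6175i + 0.5389j + 0.1047k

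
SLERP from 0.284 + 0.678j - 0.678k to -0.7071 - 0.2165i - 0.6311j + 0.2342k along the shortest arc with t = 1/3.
0.4493 + 0.0771i + 0.6961j - 0.5547k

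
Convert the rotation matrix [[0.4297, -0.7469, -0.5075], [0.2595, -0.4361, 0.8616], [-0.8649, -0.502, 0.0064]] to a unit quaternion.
0.5 - 0.6818i + 0.1787j + 0.5032k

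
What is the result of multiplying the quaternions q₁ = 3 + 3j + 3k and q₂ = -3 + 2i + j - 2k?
-6 - 3i - 21k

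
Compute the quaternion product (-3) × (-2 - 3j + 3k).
6 + 9j - 9k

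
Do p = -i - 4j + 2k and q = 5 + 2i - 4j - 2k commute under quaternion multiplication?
No: pq = -10 + 11i - 18j + 22k ≠ -10 - 21i - 22j - 2k = qp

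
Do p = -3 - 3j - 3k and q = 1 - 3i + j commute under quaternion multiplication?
No: pq = 12i + 3j - 12k ≠ 6i - 15j + 6k = qp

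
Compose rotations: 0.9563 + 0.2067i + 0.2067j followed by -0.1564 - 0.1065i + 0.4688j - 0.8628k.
-0.2245 + 0.0442i + 0.2376j - 0.944k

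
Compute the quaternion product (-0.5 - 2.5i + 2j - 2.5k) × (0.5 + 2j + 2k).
0.75 + 7.75i + 5j - 7.25k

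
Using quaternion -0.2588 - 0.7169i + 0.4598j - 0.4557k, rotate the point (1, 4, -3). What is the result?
(-4.665, 0.174, 2.052)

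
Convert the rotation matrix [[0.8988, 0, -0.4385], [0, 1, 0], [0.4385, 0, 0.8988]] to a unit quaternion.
0.9744 - 0.225j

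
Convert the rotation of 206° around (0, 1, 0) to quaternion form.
-0.225 + 0.9744j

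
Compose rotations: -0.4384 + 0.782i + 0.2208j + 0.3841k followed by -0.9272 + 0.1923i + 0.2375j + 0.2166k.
0.1205 - 0.766i - 0.2133j - 0.5944k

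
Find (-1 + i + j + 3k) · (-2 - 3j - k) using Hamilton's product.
8 + 6i + 2j - 8k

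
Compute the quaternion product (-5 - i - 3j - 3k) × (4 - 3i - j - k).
-29 + 11i + j - 15k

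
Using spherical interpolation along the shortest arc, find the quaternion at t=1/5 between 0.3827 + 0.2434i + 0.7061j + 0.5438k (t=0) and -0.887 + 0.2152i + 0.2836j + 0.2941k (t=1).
0.095 + 0.291i + 0.7433j + 0.5948k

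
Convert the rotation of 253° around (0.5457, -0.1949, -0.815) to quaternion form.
-0.5948 + 0.4387i - 0.1567j - 0.6551k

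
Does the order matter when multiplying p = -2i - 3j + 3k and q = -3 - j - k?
Yes: pq = 12i + 7j - 7k ≠ 11j - 11k = qp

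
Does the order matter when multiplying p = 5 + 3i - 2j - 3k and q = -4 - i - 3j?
Yes: pq = -23 - 26i - 4j + k ≠ -23 - 8i - 10j + 23k = qp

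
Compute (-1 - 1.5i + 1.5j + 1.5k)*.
-1 + 1.5i - 1.5j - 1.5k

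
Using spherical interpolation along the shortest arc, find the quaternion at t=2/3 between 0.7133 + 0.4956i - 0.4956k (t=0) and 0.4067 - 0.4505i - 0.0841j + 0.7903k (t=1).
-0.0134 + 0.5609i + 0.0654j - 0.8252k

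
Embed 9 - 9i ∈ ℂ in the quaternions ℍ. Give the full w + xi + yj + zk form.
9 - 9i + 0j + 0k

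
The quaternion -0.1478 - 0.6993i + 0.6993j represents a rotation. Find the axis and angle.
axis = (-√2/2, √2/2, 0), θ = 197°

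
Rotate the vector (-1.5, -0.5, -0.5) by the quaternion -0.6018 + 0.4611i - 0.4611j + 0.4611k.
(-0.779, 1.331, 0.61)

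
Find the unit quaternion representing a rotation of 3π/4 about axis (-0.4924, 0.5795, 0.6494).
0.3827 - 0.4549i + 0.5354j + 0.6k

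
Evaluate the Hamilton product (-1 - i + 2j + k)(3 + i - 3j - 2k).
6 - 5i + 8j + 6k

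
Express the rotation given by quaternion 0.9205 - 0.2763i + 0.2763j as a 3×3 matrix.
[[0.8473, -0.1527, 0.5087], [-0.1527, 0.8473, 0.5087], [-0.5087, -0.5087, 0.6946]]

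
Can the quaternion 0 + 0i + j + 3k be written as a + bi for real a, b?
No. The quaternion j + 3k has j-coefficient y = 1 and k-coefficient z = 3, not both zero, so it does not lie in the complex subalgebra spanned by 1 and i.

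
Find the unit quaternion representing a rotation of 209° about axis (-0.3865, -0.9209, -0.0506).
-0.2504 - 0.3742i - 0.8916j - 0.049k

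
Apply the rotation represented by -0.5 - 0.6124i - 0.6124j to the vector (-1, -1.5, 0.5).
(-1.069, -1.431, -0.556)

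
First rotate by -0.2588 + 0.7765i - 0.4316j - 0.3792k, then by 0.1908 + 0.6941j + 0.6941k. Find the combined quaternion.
0.5134 + 0.1845i + 0.277j - 0.791k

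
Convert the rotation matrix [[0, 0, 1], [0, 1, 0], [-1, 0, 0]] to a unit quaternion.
0.7071 + 0.7071j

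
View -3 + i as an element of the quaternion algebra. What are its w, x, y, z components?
-3 + i + 0j + 0k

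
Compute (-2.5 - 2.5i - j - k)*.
-2.5 + 2.5i + j + k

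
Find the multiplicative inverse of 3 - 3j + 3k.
0.1111 + 0.1111j - 0.1111k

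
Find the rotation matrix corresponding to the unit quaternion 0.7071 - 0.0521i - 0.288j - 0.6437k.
[[0.0054, 0.9403, -0.3402], [-0.8803, 0.1659, 0.4445], [0.4744, 0.2971, 0.8287]]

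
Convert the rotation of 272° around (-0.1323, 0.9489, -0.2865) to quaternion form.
-0.7193 - 0.0919i + 0.6592j - 0.199k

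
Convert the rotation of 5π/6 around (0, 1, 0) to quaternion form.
0.2588 + 0.9659j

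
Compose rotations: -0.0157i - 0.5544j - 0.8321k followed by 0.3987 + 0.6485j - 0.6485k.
-0.1801 - 0.9054i - 0.2109j - 0.3216k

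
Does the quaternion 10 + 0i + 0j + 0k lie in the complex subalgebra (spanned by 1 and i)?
Yes. The quaternion 10 has j- and k-coefficients y = z = 0, so it lies in the complex subalgebra spanned by 1 and i.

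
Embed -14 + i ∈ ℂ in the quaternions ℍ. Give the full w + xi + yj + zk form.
-14 + i + 0j + 0k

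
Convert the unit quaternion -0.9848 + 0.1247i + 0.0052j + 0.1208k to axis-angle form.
axis = (0.7179, 0.0299, 0.6955), θ = 340°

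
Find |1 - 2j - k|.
√6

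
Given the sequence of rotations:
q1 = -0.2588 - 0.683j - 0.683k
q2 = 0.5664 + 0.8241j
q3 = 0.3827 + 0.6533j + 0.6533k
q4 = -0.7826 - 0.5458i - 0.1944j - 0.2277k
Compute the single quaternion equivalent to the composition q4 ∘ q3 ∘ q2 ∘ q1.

q2 · q1 = 0.4163 - 0.5629i - 0.6001j - 0.3869k
q3 · q2 · q1 = 0.8041 - 0.0761i - 0.3254j + 0.4916k
q4 · q3 · q2 · q1 = -0.6221 - 0.549i + 0.384j - 0.405k
-0.6221 - 0.549i + 0.384j - 0.405k


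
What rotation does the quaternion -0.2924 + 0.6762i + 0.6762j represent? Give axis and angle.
axis = (√2/2, √2/2, 0), θ = 214°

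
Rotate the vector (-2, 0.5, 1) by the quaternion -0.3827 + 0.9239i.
(-2, 0.354, -1.061)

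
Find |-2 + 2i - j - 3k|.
√18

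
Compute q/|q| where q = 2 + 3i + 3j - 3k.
0.3592 + 0.5388i + 0.5388j - 0.5388k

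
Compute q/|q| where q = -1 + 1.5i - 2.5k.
-0.3244 + 0.4867i - 0.8111k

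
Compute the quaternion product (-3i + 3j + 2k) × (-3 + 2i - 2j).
12 + 13i - 5j - 6k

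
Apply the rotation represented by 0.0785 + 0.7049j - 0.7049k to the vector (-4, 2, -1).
(4.061, 1.449, -1.551)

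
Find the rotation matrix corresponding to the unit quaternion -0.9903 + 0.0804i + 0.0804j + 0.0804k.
[[0.9741, 0.1722, -0.1463], [-0.1463, 0.9741, 0.1722], [0.1722, -0.1463, 0.9741]]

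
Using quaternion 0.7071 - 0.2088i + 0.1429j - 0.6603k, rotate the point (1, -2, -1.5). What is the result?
(-2.378, -1.235, -0.266)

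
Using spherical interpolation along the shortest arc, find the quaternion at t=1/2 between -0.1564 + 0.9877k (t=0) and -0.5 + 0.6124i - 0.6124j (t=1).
-0.447 + 0.417i - 0.417j + 0.6726k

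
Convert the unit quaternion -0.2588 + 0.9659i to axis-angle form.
axis = (1, 0, 0), θ = 7π/6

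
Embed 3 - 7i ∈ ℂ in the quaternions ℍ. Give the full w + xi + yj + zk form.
3 - 7i + 0j + 0k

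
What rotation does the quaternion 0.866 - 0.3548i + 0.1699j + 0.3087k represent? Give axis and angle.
axis = (-0.7095, 0.3398, 0.6173), θ = π/3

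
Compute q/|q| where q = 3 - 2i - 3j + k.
0.6255 - 0.417i - 0.6255j + 0.2085k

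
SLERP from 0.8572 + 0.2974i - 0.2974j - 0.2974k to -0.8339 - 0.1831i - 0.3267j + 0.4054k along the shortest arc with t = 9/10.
0.8532 + 0.1991i + 0.2662j - 0.402k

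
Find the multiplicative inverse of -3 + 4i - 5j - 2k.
-0.0556 - 0.0741i + 0.0926j + 0.037k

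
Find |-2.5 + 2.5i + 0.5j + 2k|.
4.093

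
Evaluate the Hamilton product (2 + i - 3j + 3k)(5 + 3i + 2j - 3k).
22 + 14i + j + 20k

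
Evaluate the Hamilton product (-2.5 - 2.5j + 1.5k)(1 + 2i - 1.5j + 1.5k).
-8.5 - 6.5i + 4.25j + 2.75k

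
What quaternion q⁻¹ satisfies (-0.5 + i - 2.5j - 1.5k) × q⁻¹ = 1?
-0.0513 - 0.1026i + 0.2564j + 0.1538k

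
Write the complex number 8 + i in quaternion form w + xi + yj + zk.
8 + i + 0j + 0k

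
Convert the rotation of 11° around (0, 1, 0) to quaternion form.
0.9954 + 0.0958j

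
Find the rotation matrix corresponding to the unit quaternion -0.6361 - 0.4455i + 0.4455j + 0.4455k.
[[0.2061, 0.1698, -0.9637], [-0.9637, 0.2061, -0.1698], [0.1698, 0.9637, 0.2061]]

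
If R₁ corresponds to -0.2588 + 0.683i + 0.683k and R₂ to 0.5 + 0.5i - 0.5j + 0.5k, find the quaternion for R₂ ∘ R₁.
-0.8124 - 0.1294i + 0.1294j + 0.5536k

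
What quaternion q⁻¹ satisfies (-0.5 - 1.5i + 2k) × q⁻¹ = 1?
-0.0769 + 0.2308i - 0.3077k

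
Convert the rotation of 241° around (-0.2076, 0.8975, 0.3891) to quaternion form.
-0.5075 - 0.1789i + 0.7733j + 0.3353k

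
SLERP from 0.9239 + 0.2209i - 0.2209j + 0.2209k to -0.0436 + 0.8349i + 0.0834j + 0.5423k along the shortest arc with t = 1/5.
0.8188 + 0.4238i - 0.1761j + 0.3449k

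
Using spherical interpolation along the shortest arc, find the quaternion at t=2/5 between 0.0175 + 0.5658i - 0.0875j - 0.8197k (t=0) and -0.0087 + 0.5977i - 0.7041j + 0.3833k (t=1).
0.0088 + 0.7775i - 0.4639j - 0.4246k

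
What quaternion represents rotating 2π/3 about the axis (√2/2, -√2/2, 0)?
0.5 + 0.6124i - 0.6124j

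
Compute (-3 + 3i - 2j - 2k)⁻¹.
-0.1154 - 0.1154i + 0.0769j + 0.0769k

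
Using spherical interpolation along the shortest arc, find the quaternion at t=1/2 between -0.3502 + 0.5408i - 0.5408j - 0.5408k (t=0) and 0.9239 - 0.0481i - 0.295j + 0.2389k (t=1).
-0.7844 + 0.3625i - 0.1513j - 0.48k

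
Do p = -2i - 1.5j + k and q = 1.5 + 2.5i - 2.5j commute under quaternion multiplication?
No: pq = 1.25 - 0.5i + 0.25j + 10.25k ≠ 1.25 - 5.5i - 4.75j - 7.25k = qp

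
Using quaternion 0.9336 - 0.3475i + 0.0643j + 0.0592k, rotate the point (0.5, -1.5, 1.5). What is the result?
(0.844, -0.11, 2.007)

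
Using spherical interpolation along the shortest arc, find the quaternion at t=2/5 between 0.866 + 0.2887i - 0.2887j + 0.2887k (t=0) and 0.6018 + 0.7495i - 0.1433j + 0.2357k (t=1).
0.7893 + 0.4927i - 0.2391j + 0.2778k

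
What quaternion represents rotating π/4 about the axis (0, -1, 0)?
0.9239 - 0.3827j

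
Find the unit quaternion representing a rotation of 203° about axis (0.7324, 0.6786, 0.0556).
-0.1994 + 0.7177i + 0.665j + 0.0545k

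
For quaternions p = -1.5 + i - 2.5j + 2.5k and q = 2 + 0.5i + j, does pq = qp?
No: pq = -1 - 1.25i - 5.25j + 7.25k ≠ -1 + 3.75i - 7.75j + 2.75k = qp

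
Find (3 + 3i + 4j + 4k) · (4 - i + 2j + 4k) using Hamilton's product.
-9 + 17i + 6j + 38k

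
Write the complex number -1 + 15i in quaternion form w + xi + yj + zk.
-1 + 15i + 0j + 0k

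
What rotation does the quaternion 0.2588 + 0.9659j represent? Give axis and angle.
axis = (0, 1, 0), θ = 5π/6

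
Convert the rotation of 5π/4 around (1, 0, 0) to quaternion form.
-0.3827 + 0.9239i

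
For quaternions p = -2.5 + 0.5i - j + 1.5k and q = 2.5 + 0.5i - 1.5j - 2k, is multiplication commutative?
No: pq = -5 + 4.25i + 3j + 8.5k ≠ -5 - 4.25i - 0.5j + 9k = qp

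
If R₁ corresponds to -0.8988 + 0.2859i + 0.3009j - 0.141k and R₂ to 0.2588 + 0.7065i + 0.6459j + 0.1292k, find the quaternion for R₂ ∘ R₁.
-0.6107 - 0.691i - 0.3661j - 0.1247k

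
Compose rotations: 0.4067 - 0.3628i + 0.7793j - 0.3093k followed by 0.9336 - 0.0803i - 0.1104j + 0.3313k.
0.5391 - 0.5954i + 0.5376j - 0.2567k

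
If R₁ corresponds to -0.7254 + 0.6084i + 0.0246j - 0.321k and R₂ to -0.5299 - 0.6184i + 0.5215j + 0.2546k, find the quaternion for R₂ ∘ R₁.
0.8295 - 0.0475i - 0.4349j - 0.3471k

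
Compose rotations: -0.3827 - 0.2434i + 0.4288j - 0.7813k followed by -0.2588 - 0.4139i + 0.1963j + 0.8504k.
0.5785 - 0.2966i - 0.7165j - 0.2529k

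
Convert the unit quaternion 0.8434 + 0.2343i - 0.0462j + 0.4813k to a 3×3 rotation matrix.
[[0.5324, -0.8335, 0.1476], [0.7902, 0.4269, -0.4397], [0.3035, 0.3507, 0.8859]]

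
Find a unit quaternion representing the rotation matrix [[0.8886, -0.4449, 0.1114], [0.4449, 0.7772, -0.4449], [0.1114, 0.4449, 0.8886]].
0.9427 + 0.236i + 0.236k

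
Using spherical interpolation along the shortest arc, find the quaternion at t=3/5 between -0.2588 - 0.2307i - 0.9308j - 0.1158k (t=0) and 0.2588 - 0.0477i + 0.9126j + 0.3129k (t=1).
-0.2625 - 0.0648i - 0.9331j - 0.2372k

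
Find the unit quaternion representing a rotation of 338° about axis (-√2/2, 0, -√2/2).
-0.9816 - 0.1349i - 0.1349k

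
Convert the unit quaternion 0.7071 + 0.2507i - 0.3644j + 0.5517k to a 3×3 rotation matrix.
[[0.1257, -0.9629, -0.2387], [0.5975, 0.2656, -0.7566], [0.792, -0.0475, 0.6087]]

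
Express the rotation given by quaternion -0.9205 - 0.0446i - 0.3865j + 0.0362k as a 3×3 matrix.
[[0.6986, 0.1011, 0.7083], [-0.0322, 0.9934, -0.1101], [-0.7148, 0.0541, 0.6973]]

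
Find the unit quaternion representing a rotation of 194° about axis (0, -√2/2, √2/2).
-0.1219 - 0.7018j + 0.7018k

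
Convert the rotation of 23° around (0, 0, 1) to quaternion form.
0.9799 + 0.1994k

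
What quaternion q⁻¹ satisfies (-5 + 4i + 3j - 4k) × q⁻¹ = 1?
-0.0758 - 0.0606i - 0.0455j + 0.0606k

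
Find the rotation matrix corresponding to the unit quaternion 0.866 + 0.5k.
[[0.5, -0.866, 0], [0.866, 0.5, 0], [0, 0, 1]]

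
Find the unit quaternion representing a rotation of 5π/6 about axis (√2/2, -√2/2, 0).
0.2588 + 0.683i - 0.683j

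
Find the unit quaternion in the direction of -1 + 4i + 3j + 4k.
-0.1543 + 0.6172i + 0.4629j + 0.6172k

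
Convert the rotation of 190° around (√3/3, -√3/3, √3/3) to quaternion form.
-0.0872 + 0.5752i - 0.5752j + 0.5752k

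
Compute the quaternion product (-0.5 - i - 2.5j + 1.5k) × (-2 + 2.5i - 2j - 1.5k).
0.75 + 7.5i + 8.25j + 6k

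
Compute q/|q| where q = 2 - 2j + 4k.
0.4082 - 0.4082j + 0.8165k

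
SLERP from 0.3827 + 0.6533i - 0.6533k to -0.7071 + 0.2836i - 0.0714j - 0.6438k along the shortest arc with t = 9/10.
-0.6211 + 0.3541i - 0.0677j - 0.6959k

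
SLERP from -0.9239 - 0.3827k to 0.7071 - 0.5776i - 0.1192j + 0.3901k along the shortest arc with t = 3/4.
-0.7932 + 0.4466i + 0.0922j - 0.4037k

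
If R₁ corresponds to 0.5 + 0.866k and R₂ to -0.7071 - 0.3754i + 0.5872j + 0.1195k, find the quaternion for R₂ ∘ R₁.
-0.457 + 0.3208i + 0.6187j - 0.5526k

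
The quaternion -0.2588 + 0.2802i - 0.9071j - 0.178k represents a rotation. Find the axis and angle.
axis = (0.2901, -0.9391, -0.1843), θ = 7π/6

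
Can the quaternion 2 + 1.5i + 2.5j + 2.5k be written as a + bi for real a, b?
No. The quaternion 2 + 1.5i + 2.5j + 2.5k has j-coefficient y = 2.5 and k-coefficient z = 2.5, not both zero, so it does not lie in the complex subalgebra spanned by 1 and i.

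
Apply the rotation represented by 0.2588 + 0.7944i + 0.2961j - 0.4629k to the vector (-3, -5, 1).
(-5.321, 2.076, 1.543)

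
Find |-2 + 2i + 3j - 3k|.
√26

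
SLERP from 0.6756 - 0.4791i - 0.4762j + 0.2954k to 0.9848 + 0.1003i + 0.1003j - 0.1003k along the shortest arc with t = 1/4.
0.8369 - 0.3586i - 0.3563j + 0.2098k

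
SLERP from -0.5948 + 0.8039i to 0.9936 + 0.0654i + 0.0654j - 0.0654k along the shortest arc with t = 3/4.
-0.9802 + 0.1835i - 0.053j + 0.053k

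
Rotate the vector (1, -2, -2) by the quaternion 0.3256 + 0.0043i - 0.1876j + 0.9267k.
(0.651, 2.738, -1.039)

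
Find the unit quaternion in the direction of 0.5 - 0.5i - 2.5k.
0.1925 - 0.1925i - 0.9623k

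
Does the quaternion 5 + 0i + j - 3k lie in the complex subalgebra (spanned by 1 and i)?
No. The quaternion 5 + j - 3k has j-coefficient y = 1 and k-coefficient z = -3, not both zero, so it does not lie in the complex subalgebra spanned by 1 and i.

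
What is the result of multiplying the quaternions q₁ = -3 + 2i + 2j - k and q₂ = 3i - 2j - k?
-3 - 13i + 5j - 7k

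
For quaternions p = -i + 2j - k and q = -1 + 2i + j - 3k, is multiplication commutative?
No: pq = -3 - 4i - 7j - 4k ≠ -3 + 6i + 3j + 6k = qp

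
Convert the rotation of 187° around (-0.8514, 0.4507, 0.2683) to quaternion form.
-0.061 - 0.8498i + 0.4499j + 0.2678k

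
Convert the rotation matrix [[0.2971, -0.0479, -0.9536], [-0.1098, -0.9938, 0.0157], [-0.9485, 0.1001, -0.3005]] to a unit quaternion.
0.0262 + 0.8049i - 0.049j - 0.5908k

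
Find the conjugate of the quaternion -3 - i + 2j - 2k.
-3 + i - 2j + 2k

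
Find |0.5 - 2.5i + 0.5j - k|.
2.784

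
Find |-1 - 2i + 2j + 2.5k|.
3.905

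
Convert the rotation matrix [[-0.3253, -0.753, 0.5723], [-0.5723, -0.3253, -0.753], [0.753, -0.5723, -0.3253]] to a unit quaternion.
0.0785 + 0.5756i - 0.5756j + 0.5756k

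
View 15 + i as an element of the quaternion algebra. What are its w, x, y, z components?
15 + i + 0j + 0k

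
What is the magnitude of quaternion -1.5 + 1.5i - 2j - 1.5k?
3.279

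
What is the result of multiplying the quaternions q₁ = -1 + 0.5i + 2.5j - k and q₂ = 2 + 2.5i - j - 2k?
-2.75 - 7.5i + 4.5j - 6.75k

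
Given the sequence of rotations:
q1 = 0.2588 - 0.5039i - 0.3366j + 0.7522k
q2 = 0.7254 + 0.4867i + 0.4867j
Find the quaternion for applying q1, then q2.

q2 · q1 = 0.5968 + 0.1265i - 0.4843j + 0.6271k
0.5968 + 0.1265i - 0.4843j + 0.6271k


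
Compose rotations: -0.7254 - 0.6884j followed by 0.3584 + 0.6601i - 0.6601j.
-0.7144 - 0.4788i + 0.2321j - 0.4544k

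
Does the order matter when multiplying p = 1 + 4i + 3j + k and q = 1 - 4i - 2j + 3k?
Yes: pq = 20 + 11i - 15j + 8k ≠ 20 - 11i + 17j = qp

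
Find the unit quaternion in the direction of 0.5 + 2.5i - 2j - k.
0.1474 + 0.7372i - 0.5898j - 0.2949k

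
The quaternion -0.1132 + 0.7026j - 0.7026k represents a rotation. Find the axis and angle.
axis = (0, √2/2, -√2/2), θ = 193°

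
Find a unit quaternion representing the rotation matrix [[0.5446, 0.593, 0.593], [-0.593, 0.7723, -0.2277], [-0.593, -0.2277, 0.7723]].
0.8788 + 0.3374j - 0.3374k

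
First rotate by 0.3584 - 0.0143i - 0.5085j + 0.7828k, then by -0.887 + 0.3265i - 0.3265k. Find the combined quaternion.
-0.0576 - 0.0363i + 0.2001j - 0.9774k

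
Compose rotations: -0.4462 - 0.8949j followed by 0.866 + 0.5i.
-0.3864 - 0.2231i - 0.775j - 0.4475k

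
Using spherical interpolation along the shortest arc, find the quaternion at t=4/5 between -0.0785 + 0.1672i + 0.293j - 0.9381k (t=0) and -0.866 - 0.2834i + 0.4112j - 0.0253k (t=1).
-0.814 - 0.2121i + 0.4584j - 0.2869k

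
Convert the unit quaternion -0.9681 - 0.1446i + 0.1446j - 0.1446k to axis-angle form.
axis = (-√3/3, √3/3, -√3/3), θ = 331°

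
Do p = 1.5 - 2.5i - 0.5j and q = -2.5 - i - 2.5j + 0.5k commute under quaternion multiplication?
No: pq = -7.5 + 4.5i - 1.25j + 6.5k ≠ -7.5 + 5i - 3.75j - 5k = qp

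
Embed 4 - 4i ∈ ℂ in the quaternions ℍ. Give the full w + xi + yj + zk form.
4 - 4i + 0j + 0k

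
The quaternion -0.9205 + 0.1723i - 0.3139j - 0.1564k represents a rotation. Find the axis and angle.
axis = (0.441, -0.8033, -0.4003), θ = 314°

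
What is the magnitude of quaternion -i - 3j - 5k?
√35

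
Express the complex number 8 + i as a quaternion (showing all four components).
8 + i + 0j + 0k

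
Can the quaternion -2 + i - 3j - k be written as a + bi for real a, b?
No. The quaternion -2 + i - 3j - k has j-coefficient y = -3 and k-coefficient z = -1, not both zero, so it does not lie in the complex subalgebra spanned by 1 and i.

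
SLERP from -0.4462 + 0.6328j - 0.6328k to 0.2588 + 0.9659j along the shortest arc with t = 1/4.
-0.2872 + 0.8063j - 0.5171k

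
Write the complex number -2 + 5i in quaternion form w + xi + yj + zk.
-2 + 5i + 0j + 0k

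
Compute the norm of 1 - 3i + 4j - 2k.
√30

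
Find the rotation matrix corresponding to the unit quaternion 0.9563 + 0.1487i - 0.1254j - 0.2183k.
[[0.8732, 0.3802, -0.3048], [-0.4548, 0.8605, -0.2297], [0.1749, 0.3392, 0.9243]]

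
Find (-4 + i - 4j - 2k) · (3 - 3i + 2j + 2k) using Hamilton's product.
3 + 11i - 16j - 24k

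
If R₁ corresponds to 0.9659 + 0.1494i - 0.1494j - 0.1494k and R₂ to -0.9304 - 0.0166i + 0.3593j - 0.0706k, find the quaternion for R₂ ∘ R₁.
-0.8531 - 0.2193i + 0.473j + 0.0196k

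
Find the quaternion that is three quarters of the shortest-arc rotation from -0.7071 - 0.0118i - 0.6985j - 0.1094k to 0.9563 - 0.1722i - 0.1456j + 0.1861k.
-0.9706 + 0.1347i - 0.0844j - 0.1808k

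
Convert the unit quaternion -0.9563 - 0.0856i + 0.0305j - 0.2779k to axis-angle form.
axis = (-0.2928, 0.1043, -0.9505), θ = 326°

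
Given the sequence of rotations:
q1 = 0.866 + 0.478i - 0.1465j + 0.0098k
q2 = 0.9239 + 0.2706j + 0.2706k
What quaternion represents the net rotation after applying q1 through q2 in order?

q2 · q1 = 0.8371 + 0.4839i + 0.2283j + 0.114k
0.8371 + 0.4839i + 0.2283j + 0.114k


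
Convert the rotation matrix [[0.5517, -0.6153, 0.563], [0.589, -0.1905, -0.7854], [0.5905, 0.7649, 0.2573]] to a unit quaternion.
0.6361 + 0.6093i - 0.0108j + 0.4733k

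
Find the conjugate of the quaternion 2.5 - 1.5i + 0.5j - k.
2.5 + 1.5i - 0.5j + k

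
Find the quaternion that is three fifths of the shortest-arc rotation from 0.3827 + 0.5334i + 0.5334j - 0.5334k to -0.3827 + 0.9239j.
-0.0813 + 0.266i + 0.923j - 0.266k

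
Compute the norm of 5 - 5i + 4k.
√66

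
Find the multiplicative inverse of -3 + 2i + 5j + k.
-0.0769 - 0.0513i - 0.1282j - 0.0256k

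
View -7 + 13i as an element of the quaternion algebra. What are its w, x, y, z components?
-7 + 13i + 0j + 0k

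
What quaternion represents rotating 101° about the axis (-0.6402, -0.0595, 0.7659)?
0.6361 - 0.494i - 0.0459j + 0.591k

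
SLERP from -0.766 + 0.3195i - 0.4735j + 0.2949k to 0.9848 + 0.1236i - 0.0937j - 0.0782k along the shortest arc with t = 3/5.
-0.9707 + 0.0606i - 0.1475j + 0.1798k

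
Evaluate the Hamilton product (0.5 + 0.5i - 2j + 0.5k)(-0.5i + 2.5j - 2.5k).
6.5 + 3.5i + 2.25j - k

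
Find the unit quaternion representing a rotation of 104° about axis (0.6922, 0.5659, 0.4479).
0.6157 + 0.5455i + 0.4459j + 0.353k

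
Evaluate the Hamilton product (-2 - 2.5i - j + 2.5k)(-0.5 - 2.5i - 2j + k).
-9.75 + 10.25i + 0.75j - 0.75k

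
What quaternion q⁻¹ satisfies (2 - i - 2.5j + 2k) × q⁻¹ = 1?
0.1311 + 0.0656i + 0.1639j - 0.1311k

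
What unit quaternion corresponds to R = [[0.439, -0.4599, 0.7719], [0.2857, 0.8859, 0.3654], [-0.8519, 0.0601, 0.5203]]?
0.8434 - 0.0905i + 0.4813j + 0.221k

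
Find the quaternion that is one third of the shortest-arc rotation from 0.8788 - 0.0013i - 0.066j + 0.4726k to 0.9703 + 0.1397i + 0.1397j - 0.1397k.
0.959 + 0.049i + 0.004j + 0.2793k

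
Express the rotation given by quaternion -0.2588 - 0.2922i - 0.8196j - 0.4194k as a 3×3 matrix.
[[-0.6953, 0.2619, 0.6693], [0.6961, 0.4774, 0.5362], [-0.1791, 0.8387, -0.5143]]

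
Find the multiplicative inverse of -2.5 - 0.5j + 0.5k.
-0.3704 + 0.0741j - 0.0741k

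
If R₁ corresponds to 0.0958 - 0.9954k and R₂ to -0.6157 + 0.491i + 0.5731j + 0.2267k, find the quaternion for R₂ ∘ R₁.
0.1667 - 0.5234i + 0.5436j + 0.6346k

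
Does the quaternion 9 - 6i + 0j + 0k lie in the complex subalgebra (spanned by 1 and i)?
Yes. The quaternion 9 - 6i has j- and k-coefficients y = z = 0, so it lies in the complex subalgebra spanned by 1 and i.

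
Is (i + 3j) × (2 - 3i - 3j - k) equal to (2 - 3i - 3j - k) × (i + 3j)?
No: pq = 12 - i + 7j + 6k ≠ 12 + 5i + 5j - 6k = qp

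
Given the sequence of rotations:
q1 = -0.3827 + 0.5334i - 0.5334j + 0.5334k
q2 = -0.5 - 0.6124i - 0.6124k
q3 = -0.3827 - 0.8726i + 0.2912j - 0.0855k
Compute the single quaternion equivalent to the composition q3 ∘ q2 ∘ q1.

q2 · q1 = 0.8447 - 0.359i + 0.2667j + 0.2943k
q3 · q2 · q1 = -0.689 - 0.4912i + 0.4314j - 0.313k
-0.689 - 0.4912i + 0.4314j - 0.313k


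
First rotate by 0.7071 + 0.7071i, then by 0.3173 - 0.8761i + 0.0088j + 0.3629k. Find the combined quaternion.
0.8439 - 0.3951i + 0.2628j + 0.2504k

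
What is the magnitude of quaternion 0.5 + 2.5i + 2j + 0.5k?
3.279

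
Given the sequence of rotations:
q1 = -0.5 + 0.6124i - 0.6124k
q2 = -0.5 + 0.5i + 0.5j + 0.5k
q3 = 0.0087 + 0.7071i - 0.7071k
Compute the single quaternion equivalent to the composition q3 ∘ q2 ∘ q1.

q2 · q1 = 0.25 - 0.8624i + 0.3624j - 0.25k
q3 · q2 · q1 = 0.4352 + 0.4255i + 0.7897j + 0.0773k
0.4352 + 0.4255i + 0.7897j + 0.0773k


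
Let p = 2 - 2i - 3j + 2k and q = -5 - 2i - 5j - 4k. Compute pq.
-21 + 28i - 7j - 14k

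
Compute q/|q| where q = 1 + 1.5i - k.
0.4851 + 0.7276i - 0.4851k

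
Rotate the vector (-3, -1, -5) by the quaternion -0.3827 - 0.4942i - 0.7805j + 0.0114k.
(-3.055, -0.819, 5)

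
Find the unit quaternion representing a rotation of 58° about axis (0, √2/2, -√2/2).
0.8746 + 0.3428j - 0.3428k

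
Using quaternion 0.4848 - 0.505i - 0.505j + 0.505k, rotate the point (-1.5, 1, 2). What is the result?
(-1.949, -1.56, -1.009)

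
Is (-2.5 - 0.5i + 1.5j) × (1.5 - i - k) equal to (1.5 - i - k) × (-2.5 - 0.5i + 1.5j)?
No: pq = -4.25 + 0.25i + 1.75j + 4k ≠ -4.25 + 3.25i + 2.75j + k = qp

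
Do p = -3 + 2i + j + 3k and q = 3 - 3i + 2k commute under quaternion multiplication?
No: pq = -9 + 17i - 10j + 6k ≠ -9 + 13i + 16j = qp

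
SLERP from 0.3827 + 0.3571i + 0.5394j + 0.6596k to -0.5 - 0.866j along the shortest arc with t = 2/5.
0.4708 + 0.2321i + 0.7352j + 0.4288k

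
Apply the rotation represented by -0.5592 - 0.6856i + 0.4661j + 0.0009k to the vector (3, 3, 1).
(-0.74, -2.507, 3.488)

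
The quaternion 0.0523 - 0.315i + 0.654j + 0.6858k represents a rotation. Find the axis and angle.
axis = (-0.3154, 0.6549, 0.6867), θ = 174°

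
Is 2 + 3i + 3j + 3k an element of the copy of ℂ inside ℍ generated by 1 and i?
No. The quaternion 2 + 3i + 3j + 3k has j-coefficient y = 3 and k-coefficient z = 3, not both zero, so it does not lie in the complex subalgebra spanned by 1 and i.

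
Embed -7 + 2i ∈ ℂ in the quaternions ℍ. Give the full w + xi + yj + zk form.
-7 + 2i + 0j + 0k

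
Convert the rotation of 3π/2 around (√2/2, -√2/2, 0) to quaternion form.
-0.7071 + 0.5i - 0.5j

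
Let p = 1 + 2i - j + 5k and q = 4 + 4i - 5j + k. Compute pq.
-14 + 36i + 9j + 15k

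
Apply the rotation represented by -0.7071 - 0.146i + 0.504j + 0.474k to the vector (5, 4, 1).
(1.455, -1.784, 6.058)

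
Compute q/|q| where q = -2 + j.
-0.8944 + 0.4472j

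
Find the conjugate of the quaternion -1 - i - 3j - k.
-1 + i + 3j + k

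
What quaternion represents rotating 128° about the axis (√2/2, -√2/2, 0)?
0.4384 + 0.6355i - 0.6355j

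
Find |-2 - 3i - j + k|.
√15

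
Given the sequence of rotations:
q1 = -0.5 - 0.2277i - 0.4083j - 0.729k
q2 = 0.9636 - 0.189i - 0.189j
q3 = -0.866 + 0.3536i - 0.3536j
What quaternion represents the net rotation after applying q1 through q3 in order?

q2 · q1 = -0.602 + 0.0129i - 0.4367j - 0.6683k
q3 · q2 · q1 = 0.3624 + 0.0123i + 0.8274j + 0.4289k
0.3624 + 0.0123i + 0.8274j + 0.4289k


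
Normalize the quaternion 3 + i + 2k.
0.8018 + 0.2673i + 0.5345k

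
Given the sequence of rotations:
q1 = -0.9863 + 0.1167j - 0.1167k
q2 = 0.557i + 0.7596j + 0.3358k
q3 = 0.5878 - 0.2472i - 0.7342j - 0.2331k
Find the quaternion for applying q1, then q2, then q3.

q2 · q1 = -0.0495 - 0.6772i - 0.6842j - 0.2662k
q3 · q2 · q1 = -0.7609 - 0.3499i - 0.2738j - 0.473k
-0.7609 - 0.3499i - 0.2738j - 0.473k


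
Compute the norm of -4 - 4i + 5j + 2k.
√61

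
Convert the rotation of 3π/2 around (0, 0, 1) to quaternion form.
-0.7071 + 0.7071k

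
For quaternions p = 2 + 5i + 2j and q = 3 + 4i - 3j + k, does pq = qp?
No: pq = -8 + 25i - 5j - 21k ≠ -8 + 21i + 5j + 25k = qp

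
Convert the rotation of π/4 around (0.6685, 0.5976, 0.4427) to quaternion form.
0.9239 + 0.2558i + 0.2287j + 0.1694k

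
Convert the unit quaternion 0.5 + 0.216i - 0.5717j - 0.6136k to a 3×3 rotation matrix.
[[-0.4067, 0.3666, -0.8368], [-0.8606, 0.1537, 0.4856], [0.3066, 0.9176, 0.253]]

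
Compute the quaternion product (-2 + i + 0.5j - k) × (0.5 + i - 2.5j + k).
0.25 - 3.5i + 3.25j - 5.5k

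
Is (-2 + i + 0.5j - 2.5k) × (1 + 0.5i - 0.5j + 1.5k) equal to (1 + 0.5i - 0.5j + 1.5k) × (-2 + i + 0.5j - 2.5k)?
No: pq = 1.5 - 0.5i - 1.25j - 6.25k ≠ 1.5 + 0.5i + 4.25j - 4.75k = qp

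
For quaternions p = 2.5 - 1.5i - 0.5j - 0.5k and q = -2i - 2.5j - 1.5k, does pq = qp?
No: pq = -5 - 5.5i - 7.5j - k ≠ -5 - 4.5i - 5j - 6.5k = qp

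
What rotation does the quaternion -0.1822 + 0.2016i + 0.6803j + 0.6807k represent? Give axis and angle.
axis = (0.205, 0.6919, 0.6923), θ = 201°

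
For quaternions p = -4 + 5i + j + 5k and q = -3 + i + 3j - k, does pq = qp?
No: pq = 9 - 35i - 5j + 3k ≠ 9 - 3i - 25j - 25k = qp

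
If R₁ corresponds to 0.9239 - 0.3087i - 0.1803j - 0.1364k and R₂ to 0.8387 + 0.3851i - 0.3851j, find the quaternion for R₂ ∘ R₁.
0.8243 + 0.1494i - 0.4545j - 0.3027k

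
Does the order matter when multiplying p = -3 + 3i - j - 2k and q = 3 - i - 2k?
Yes: pq = -10 + 14i + 5j - k ≠ -10 + 10i - 11j + k = qp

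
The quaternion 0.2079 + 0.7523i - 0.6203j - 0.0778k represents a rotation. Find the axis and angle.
axis = (0.7691, -0.6342, -0.0795), θ = 156°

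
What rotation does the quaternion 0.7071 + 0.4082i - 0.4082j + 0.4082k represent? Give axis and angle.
axis = (√3/3, -√3/3, √3/3), θ = π/2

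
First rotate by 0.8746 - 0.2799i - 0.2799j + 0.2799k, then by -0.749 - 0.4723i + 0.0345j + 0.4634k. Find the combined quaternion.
-0.9073 - 0.0641i + 0.2423j + 0.3375k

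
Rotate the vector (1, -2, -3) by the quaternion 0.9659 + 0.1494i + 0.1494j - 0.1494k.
(-0.488, -1.066, -3.553)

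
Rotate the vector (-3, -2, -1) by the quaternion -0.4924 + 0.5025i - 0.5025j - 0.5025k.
(2.04, -0.949, 2.989)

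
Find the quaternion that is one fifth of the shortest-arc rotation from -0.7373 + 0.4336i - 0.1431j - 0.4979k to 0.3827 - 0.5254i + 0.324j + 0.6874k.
-0.6764 + 0.4599i - 0.1829j - 0.5455k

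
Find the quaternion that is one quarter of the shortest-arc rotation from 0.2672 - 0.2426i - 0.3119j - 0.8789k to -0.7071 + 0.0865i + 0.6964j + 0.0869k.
0.429 - 0.2238i - 0.4623j - 0.7431k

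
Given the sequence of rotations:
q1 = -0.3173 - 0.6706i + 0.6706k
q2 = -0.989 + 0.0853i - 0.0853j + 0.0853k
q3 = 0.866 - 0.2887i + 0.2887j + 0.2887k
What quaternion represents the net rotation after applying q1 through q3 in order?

q2 · q1 = 0.3138 + 0.579i - 0.0873j - 0.7475k
q3 · q2 · q1 = 0.6799 + 0.2202i - 0.0337j - 0.6987k
0.6799 + 0.2202i - 0.0337j - 0.6987k


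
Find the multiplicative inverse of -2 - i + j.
-0.3333 + 0.1667i - 0.1667j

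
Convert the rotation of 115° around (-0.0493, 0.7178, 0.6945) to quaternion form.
0.5373 - 0.0416i + 0.6054j + 0.5857k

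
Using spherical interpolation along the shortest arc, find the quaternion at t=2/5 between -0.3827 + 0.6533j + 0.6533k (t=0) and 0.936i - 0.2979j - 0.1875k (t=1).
-0.2747 - 0.4725i + 0.6194j + 0.5636k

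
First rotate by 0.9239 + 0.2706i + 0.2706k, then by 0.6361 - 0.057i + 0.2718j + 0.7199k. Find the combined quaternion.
0.4083 + 0.193i + 0.4613j + 0.7637k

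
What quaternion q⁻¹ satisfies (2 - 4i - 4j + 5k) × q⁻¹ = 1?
0.0328 + 0.0656i + 0.0656j - 0.082k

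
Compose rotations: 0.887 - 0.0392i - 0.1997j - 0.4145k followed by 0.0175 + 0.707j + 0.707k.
0.4498 - 0.1525i + 0.5959j + 0.6476k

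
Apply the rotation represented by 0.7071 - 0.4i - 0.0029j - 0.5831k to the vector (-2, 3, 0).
(1.841, 1.645, -2.628)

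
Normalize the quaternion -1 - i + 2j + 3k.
-0.2582 - 0.2582i + 0.5164j + 0.7746k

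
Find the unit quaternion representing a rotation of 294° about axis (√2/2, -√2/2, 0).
-0.8387 + 0.3851i - 0.3851j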